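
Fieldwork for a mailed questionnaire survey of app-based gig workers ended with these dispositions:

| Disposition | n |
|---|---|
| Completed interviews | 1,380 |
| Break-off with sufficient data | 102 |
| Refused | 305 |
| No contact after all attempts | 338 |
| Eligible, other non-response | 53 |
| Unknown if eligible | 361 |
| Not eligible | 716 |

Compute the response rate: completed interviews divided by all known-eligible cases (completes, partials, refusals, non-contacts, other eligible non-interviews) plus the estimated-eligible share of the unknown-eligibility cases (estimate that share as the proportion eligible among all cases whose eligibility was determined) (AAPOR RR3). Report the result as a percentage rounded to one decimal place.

56.3%

Top = 1380
Determined eligible = 1380 + 102 + 305 + 338 + 53 = 2178
e = 2178 / (2178 + 716) = 2178 / 2894 = 0.7526
Estimated eligible among unknowns = 0.7526 × 361 = 271.69
Denominator = 2178 + 271.69 = 2449.69
RR3 = 1380 / 2449.69 = 0.5633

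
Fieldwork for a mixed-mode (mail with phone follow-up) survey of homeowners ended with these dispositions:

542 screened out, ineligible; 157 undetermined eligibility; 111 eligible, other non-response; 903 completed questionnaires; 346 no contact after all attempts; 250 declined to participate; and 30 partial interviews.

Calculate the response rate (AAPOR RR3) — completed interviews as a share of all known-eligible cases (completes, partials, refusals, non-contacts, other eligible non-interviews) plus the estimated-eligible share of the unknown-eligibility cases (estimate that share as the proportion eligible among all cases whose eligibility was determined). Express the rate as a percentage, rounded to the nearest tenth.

Num = 903
Eligible (known) = 903 + 30 + 250 + 346 + 111 = 1640
e = 1640 / (1640 + 542) = 1640 / 2182 = 0.7516
e × U = 0.7516 × 157 = 118.00
Denominator = 1640 + 118.00 = 1758.00
RR3 = 903 / 1758.00 = 0.5137

51.4%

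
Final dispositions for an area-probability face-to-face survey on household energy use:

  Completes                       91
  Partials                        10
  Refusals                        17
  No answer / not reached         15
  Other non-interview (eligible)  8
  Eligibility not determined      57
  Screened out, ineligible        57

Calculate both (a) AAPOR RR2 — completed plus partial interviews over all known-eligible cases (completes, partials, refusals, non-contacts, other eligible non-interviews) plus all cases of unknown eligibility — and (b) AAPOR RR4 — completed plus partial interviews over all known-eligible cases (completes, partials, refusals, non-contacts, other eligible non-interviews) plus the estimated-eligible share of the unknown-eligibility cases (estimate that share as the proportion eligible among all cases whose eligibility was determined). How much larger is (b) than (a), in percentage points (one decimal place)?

Top: 91 + 10 = 101
Denom: 91 + 10 + 17 + 15 + 8 + 57 = 198
RR2 = 101 / 198 = 0.5101
Known eligible: 91 + 10 + 17 + 15 + 8 = 141
e = 141 / (141 + 57) = 141 / 198 = 0.7121
Estimated eligible among unknowns: 0.7121 × 57 = 40.59
Denom: 141 + 40.59 = 181.59
RR4 = 101 / 181.59 = 0.5562
Difference = 55.62 − 51.01 = 4.61 percentage points

4.6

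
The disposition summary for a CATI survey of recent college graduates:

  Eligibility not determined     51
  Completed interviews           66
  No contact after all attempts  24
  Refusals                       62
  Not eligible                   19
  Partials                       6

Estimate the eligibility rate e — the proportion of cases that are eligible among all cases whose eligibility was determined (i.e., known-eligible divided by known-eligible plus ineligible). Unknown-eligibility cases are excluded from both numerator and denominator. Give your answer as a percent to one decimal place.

Eligible (known) = 66 + 6 + 62 + 24 = 158
e = 158 / (158 + 19) = 158 / 177 = 0.8927

89.3%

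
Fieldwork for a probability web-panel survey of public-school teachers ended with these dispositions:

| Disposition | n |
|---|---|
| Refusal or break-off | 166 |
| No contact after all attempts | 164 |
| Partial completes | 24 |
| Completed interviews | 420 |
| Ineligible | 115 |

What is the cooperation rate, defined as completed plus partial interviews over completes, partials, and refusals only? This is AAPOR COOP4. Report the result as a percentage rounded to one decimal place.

Top = 420 + 24 = 444
Denominator = 420 + 24 + 166 = 610
COOP4 = 444 / 610 = 0.7279

72.8%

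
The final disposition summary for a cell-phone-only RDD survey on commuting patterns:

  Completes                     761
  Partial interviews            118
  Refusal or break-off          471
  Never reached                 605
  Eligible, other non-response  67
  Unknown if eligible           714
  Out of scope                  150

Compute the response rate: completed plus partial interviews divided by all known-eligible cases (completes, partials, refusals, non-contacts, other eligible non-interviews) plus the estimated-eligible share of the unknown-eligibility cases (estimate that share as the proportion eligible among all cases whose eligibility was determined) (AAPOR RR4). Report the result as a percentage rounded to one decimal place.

Top → 761 + 118 = 879
Determined eligible → 761 + 118 + 471 + 605 + 67 = 2022
e = 2022 / (2022 + 150) = 2022 / 2172 = 0.9309
Eligible share of unknowns → 0.9309 × 714 = 664.66
Denominator → 2022 + 664.66 = 2686.66
RR4 = 879 / 2686.66 = 0.3272

32.7%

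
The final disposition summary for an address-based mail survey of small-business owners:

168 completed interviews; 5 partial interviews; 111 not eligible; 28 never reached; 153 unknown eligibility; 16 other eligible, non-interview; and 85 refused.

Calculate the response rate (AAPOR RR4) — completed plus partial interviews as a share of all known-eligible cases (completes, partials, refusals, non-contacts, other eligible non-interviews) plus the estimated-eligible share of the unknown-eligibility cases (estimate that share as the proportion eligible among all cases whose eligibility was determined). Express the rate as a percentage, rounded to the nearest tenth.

41.8%

Num → 168 + 5 = 173
Known eligible → 168 + 5 + 85 + 28 + 16 = 302
e = 302 / (302 + 111) = 302 / 413 = 0.7312
Eligible share of unknowns → 0.7312 × 153 = 111.87
Base → 302 + 111.87 = 413.87
RR4 = 173 / 413.87 = 0.4180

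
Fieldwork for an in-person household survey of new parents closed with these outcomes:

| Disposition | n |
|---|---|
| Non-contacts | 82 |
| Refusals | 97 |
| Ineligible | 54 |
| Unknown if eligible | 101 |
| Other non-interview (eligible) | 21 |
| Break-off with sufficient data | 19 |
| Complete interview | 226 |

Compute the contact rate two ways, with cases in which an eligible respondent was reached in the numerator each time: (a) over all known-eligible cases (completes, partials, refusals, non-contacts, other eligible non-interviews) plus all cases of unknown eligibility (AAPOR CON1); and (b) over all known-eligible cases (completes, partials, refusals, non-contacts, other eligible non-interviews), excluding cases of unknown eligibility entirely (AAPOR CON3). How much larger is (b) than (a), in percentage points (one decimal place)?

15.1

Numerator → 226 + 19 + 97 + 21 = 363
Denom → 226 + 19 + 97 + 82 + 21 + 101 = 546
CON1 = 363 / 546 = 0.6648
Denom → 226 + 19 + 97 + 82 + 21 = 445
CON3 = 363 / 445 = 0.8157
Difference = 81.57 − 66.48 = 15.09 percentage points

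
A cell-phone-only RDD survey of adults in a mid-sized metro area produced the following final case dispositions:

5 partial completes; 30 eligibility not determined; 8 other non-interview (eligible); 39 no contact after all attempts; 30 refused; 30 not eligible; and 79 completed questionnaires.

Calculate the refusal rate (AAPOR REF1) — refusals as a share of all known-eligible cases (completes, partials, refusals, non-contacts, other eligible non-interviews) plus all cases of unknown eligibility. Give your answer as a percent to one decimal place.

Numerator: 30
Denom: 79 + 5 + 30 + 39 + 8 + 30 = 191
REF1 = 30 / 191 = 0.1571

15.7%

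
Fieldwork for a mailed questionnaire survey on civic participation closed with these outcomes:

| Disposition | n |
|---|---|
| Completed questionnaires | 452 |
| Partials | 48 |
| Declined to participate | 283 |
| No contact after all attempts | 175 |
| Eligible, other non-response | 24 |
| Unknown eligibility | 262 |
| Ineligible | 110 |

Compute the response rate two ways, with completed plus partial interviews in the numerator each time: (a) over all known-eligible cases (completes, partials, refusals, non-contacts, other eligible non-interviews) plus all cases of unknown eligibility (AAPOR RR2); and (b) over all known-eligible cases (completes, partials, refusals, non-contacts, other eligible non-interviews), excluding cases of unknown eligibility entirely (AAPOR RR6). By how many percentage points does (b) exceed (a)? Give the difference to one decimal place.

Top = 452 + 48 = 500
Denom = 452 + 48 + 283 + 175 + 24 + 262 = 1244
RR2 = 500 / 1244 = 0.4019
Denom = 452 + 48 + 283 + 175 + 24 = 982
RR6 = 500 / 982 = 0.5092
Difference = 50.92 − 40.19 = 10.73 percentage points

10.7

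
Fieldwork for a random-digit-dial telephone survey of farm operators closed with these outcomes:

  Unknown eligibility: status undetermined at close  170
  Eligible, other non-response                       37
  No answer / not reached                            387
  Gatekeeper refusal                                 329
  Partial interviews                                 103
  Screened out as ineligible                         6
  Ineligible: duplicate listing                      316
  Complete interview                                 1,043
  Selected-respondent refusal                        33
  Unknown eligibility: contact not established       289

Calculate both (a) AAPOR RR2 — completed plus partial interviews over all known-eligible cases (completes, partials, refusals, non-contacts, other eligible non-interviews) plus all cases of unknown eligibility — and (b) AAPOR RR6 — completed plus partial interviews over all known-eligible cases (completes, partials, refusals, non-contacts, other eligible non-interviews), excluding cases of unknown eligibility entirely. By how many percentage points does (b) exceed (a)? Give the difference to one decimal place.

11.4

Refused = 329 + 33 = 362
Unknown if eligible = 289 + 170 = 459
Ineligible = 6 + 316 = 322
Top = 1043 + 103 = 1146
Denominator = 1043 + 103 + 362 + 387 + 37 + 459 = 2391
RR2 = 1146 / 2391 = 0.4793
Denominator = 1043 + 103 + 362 + 387 + 37 = 1932
RR6 = 1146 / 1932 = 0.5932
Difference = 59.32 − 47.93 = 11.39 percentage points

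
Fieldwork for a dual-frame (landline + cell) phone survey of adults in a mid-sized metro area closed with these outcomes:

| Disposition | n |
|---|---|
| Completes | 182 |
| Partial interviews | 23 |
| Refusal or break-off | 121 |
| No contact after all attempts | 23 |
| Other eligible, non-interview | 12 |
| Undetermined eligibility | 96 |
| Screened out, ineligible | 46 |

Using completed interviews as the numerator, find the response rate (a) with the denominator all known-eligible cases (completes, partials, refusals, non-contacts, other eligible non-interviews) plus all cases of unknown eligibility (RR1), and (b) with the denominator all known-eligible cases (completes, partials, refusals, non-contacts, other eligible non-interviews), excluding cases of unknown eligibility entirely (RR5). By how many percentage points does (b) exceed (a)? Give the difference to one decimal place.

10.6

Numerator → 182
Denom → 182 + 23 + 121 + 23 + 12 + 96 = 457
RR1 = 182 / 457 = 0.3982
Denom → 182 + 23 + 121 + 23 + 12 = 361
RR5 = 182 / 361 = 0.5042
Difference = 50.42 − 39.82 = 10.60 percentage points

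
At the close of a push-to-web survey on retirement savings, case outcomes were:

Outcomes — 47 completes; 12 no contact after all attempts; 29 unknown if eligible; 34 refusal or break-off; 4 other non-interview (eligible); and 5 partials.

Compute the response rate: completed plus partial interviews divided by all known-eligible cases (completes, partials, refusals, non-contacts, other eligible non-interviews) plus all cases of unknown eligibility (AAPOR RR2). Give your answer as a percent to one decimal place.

39.7%

Top: 47 + 5 = 52
Denom: 47 + 5 + 34 + 12 + 4 + 29 = 131
RR2 = 52 / 131 = 0.3969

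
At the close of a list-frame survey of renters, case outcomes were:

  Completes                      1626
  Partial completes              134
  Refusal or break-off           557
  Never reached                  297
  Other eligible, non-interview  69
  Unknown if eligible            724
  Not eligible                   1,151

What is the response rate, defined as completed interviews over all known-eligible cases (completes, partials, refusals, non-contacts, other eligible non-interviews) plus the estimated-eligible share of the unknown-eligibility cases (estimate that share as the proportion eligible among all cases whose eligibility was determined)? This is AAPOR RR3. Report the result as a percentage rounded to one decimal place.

Top = 1626
Determined eligible = 1626 + 134 + 557 + 297 + 69 = 2683
e = 2683 / (2683 + 1151) = 2683 / 3834 = 0.6998
Estimated eligible among unknowns = 0.6998 × 724 = 506.66
Denominator = 2683 + 506.66 = 3189.66
RR3 = 1626 / 3189.66 = 0.5098

51.0%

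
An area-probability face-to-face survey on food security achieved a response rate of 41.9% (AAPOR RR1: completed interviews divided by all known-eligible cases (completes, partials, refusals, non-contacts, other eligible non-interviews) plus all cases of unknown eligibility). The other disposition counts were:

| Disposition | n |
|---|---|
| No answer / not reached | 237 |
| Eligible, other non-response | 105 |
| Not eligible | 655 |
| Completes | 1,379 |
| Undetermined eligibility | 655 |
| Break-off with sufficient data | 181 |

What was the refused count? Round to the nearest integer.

RR1 = 1379 / D = 0.419
D = 1379 / 0.419 = 3291.2
Other denominator terms total 2557
refused = 3291.2 − 2557 ≈ 734

734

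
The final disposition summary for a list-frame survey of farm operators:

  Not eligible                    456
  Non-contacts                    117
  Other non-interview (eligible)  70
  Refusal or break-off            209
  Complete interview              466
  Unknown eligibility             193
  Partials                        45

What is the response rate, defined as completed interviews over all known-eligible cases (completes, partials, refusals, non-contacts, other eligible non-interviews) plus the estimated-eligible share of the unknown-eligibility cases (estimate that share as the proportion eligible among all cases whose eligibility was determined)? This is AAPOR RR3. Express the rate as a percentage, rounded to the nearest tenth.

Num: 466
Known eligible: 466 + 45 + 209 + 117 + 70 = 907
e = 907 / (907 + 456) = 907 / 1363 = 0.6654
Estimated eligible among unknowns: 0.6654 × 193 = 128.42
Base: 907 + 128.42 = 1035.42
RR3 = 466 / 1035.42 = 0.4501

45.0%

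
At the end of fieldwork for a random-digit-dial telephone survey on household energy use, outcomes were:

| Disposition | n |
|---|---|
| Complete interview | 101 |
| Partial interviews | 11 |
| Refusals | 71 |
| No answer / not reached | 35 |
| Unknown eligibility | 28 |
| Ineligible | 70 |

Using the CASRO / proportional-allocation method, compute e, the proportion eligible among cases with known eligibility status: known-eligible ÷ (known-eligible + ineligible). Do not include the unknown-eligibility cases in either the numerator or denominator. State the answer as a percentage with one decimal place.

75.7%

Eligible (known): 101 + 11 + 71 + 35 = 218
e = 218 / (218 + 70) = 218 / 288 = 0.7569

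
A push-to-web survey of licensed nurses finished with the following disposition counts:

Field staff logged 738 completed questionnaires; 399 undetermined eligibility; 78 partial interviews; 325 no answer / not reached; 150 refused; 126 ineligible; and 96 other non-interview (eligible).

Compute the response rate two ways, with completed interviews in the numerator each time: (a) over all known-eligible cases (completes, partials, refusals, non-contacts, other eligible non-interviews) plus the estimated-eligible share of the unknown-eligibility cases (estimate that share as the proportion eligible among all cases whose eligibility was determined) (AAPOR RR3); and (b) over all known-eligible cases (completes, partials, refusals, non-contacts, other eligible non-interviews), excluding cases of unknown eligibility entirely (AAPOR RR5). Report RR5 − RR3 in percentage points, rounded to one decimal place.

Num → 738
Determined eligible → 738 + 78 + 150 + 325 + 96 = 1387
e = 1387 / (1387 + 126) = 1387 / 1513 = 0.9167
e × U → 0.9167 × 399 = 365.76
Denom → 1387 + 365.76 = 1752.76
RR3 = 738 / 1752.76 = 0.4211
Denom → 738 + 78 + 150 + 325 + 96 = 1387
RR5 = 738 / 1387 = 0.5321
Difference = 53.21 − 42.11 = 11.10 percentage points

11.1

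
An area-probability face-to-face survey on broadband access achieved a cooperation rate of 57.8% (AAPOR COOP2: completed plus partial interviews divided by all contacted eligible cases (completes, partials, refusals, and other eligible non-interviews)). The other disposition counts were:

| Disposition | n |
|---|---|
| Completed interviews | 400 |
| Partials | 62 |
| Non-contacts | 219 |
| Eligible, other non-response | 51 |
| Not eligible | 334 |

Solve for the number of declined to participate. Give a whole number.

286

Numerator = 400 + 62 = 462
COOP2 = 462 / D = 0.578
D = 462 / 0.578 = 799.3
Other denominator terms total 513
declined to participate = 799.3 − 513 ≈ 286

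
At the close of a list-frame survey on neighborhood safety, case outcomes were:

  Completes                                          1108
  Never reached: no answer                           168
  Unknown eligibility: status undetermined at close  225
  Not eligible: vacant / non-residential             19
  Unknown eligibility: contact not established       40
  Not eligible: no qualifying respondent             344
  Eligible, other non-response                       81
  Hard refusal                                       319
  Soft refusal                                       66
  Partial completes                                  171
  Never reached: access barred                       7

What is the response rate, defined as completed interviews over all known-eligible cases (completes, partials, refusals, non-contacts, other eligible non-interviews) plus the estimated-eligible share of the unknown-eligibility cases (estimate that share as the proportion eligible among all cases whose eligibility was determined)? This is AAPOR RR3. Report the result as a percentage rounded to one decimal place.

Refusal or break-off = 319 + 66 = 385
Non-contacts = 168 + 7 = 175
Unknown if eligible = 40 + 225 = 265
Ineligible = 344 + 19 = 363
Num → 1108
Determined eligible → 1108 + 171 + 385 + 175 + 81 = 1920
e = 1920 / (1920 + 363) = 1920 / 2283 = 0.8410
Estimated eligible among unknowns → 0.8410 × 265 = 222.86
Denominator → 1920 + 222.86 = 2142.86
RR3 = 1108 / 2142.86 = 0.5171

51.7%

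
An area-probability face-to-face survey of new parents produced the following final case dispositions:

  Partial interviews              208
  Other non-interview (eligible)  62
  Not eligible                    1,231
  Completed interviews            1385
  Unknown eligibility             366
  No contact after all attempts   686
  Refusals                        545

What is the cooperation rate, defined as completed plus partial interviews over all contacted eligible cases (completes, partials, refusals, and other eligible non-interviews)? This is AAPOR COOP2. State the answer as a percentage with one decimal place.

Numerator = 1385 + 208 = 1593
Denom = 1385 + 208 + 545 + 62 = 2200
COOP2 = 1593 / 2200 = 0.7241

72.4%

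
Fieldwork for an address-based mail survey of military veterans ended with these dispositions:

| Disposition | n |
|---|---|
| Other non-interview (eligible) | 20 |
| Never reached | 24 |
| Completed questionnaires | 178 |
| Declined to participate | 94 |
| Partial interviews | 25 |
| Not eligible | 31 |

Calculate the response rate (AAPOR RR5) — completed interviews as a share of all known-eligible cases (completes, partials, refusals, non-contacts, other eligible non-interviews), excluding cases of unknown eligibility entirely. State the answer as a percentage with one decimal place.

52.2%

Numerator: 178
Denom: 178 + 25 + 94 + 24 + 20 = 341
RR5 = 178 / 341 = 0.5220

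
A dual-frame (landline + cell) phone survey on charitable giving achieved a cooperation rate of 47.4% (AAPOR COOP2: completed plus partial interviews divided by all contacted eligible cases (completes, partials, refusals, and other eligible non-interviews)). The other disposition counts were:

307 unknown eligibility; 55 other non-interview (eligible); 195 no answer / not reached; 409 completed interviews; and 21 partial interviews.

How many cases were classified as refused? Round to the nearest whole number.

Numerator → 409 + 21 = 430
COOP2 = 430 / D = 0.474
D = 430 / 0.474 = 907.2
Rest of base = 485
refused = 907.2 − 485 ≈ 422

422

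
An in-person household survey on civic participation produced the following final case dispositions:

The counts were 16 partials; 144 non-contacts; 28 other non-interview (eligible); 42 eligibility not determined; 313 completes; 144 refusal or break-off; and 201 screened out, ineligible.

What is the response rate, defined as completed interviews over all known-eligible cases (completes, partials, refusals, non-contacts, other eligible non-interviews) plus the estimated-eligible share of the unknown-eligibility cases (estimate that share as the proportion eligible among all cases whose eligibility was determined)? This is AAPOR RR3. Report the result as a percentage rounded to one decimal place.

46.2%

Num → 313
Determined eligible → 313 + 16 + 144 + 144 + 28 = 645
e = 645 / (645 + 201) = 645 / 846 = 0.7624
Estimated eligible among unknowns → 0.7624 × 42 = 32.02
Denominator → 645 + 32.02 = 677.02
RR3 = 313 / 677.02 = 0.4623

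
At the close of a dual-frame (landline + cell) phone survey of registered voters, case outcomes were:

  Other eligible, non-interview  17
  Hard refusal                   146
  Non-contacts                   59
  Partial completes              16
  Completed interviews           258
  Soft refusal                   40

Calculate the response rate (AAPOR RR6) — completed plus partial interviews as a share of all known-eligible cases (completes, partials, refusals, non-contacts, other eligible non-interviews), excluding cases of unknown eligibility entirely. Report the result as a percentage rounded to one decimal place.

51.1%

Declined to participate = 146 + 40 = 186
Top = 258 + 16 = 274
Denom = 258 + 16 + 186 + 59 + 17 = 536
RR6 = 274 / 536 = 0.5112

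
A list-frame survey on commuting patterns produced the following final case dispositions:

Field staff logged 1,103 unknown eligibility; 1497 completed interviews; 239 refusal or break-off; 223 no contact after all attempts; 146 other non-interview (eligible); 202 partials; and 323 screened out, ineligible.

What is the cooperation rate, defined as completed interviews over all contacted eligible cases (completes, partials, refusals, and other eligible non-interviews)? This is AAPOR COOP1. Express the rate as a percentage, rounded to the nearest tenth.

71.8%

Numerator → 1497
Denom → 1497 + 202 + 239 + 146 = 2084
COOP1 = 1497 / 2084 = 0.7183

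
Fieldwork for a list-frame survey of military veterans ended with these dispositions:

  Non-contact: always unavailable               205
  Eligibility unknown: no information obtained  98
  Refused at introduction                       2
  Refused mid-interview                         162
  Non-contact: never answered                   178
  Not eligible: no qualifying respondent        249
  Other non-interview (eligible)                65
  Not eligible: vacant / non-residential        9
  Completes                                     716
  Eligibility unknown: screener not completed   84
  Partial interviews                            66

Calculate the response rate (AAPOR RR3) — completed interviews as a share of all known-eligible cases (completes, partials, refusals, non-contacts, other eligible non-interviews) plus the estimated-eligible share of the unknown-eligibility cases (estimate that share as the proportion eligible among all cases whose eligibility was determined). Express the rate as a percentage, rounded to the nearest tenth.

46.3%

Refused = 2 + 162 = 164
No contact after all attempts = 178 + 205 = 383
Unknown if eligible = 84 + 98 = 182
Not eligible = 249 + 9 = 258
Num → 716
Determined eligible → 716 + 66 + 164 + 383 + 65 = 1394
e = 1394 / (1394 + 258) = 1394 / 1652 = 0.8438
Estimated eligible among unknowns → 0.8438 × 182 = 153.57
Denom → 1394 + 153.57 = 1547.57
RR3 = 716 / 1547.57 = 0.4627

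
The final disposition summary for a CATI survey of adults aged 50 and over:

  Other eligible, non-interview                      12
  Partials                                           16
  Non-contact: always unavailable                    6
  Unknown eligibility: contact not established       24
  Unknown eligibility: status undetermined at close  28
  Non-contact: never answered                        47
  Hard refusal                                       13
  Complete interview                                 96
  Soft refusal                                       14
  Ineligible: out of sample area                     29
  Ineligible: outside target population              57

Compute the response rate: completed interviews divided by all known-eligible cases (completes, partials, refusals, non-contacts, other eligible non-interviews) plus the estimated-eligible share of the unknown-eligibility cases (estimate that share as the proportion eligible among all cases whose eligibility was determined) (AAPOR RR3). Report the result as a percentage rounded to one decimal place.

39.9%

Refused = 13 + 14 = 27
No contact after all attempts = 47 + 6 = 53
Unknown if eligible = 24 + 28 = 52
Not eligible = 57 + 29 = 86
Num: 96
Eligible (known): 96 + 16 + 27 + 53 + 12 = 204
e = 204 / (204 + 86) = 204 / 290 = 0.7034
Estimated eligible among unknowns: 0.7034 × 52 = 36.58
Denom: 204 + 36.58 = 240.58
RR3 = 96 / 240.58 = 0.3990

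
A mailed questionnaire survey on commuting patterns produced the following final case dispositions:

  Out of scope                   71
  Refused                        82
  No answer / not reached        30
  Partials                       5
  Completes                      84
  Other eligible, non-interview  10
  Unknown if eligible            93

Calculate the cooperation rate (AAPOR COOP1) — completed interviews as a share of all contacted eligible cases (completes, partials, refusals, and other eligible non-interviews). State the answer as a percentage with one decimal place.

46.4%

Num → 84
Base → 84 + 5 + 82 + 10 = 181
COOP1 = 84 / 181 = 0.4641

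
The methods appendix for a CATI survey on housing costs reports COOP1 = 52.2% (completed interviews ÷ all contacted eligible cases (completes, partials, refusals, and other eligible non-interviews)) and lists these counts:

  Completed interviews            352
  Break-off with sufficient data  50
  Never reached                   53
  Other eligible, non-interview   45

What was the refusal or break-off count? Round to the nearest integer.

COOP1 = 352 / D = 0.522
D = 352 / 0.522 = 674.3
Remaining denominator categories sum to 447
refusal or break-off = 674.3 − 447 ≈ 227

227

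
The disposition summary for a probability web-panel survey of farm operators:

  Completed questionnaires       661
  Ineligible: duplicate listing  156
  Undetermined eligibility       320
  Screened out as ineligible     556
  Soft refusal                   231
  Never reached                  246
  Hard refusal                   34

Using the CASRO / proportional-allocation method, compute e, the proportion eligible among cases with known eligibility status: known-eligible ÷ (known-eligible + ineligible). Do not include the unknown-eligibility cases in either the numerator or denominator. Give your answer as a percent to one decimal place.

Refusals = 34 + 231 = 265
Ineligible = 556 + 156 = 712
Known eligible → 661 + 265 + 246 = 1172
e = 1172 / (1172 + 712) = 1172 / 1884 = 0.6221

62.2%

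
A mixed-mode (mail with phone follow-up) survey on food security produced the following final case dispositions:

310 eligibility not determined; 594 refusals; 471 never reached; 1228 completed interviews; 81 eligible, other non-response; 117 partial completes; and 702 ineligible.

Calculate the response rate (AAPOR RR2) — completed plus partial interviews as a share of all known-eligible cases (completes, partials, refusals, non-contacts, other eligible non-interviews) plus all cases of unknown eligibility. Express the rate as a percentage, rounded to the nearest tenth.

Num → 1228 + 117 = 1345
Denominator → 1228 + 117 + 594 + 471 + 81 + 310 = 2801
RR2 = 1345 / 2801 = 0.4802

48.0%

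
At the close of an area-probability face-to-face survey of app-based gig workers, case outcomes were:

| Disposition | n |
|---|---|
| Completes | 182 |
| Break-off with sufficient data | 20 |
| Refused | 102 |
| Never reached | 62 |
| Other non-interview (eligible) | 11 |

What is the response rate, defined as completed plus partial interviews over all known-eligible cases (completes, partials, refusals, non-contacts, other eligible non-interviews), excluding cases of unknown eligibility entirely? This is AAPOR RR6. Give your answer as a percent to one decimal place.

53.6%

Top: 182 + 20 = 202
Base: 182 + 20 + 102 + 62 + 11 = 377
RR6 = 202 / 377 = 0.5358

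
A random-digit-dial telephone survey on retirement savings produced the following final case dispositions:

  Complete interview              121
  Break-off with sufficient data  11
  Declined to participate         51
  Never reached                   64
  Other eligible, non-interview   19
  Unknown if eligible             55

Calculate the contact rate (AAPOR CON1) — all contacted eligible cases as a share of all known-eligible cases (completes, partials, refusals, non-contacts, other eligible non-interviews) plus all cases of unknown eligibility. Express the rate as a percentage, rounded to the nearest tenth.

62.9%

Num = 121 + 11 + 51 + 19 = 202
Denom = 121 + 11 + 51 + 64 + 19 + 55 = 321
CON1 = 202 / 321 = 0.6293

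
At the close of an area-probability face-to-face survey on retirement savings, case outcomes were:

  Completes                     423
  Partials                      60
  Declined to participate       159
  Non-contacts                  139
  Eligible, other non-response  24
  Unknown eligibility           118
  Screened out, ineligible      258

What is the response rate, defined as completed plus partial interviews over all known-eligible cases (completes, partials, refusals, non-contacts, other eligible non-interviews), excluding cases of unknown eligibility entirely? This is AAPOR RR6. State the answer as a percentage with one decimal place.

60.0%

Top: 423 + 60 = 483
Base: 423 + 60 + 159 + 139 + 24 = 805
RR6 = 483 / 805 = 0.6000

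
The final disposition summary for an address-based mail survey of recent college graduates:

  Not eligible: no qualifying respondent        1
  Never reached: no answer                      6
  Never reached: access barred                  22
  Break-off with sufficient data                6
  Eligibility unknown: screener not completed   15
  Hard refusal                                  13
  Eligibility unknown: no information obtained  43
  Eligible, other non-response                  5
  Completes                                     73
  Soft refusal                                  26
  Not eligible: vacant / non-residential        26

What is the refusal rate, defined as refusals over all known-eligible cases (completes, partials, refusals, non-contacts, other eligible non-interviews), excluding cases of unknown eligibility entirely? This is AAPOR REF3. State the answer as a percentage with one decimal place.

25.8%

Refusal or break-off = 13 + 26 = 39
Never reached = 6 + 22 = 28
Eligibility not determined = 15 + 43 = 58
Screened out, ineligible = 1 + 26 = 27
Top: 39
Base: 73 + 6 + 39 + 28 + 5 = 151
REF3 = 39 / 151 = 0.2583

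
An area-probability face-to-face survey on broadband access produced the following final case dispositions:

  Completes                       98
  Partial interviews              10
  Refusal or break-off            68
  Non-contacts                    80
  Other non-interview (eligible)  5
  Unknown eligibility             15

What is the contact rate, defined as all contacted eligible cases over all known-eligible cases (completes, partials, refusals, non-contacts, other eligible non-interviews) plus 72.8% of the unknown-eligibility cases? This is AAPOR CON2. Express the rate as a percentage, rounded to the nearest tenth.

Num = 98 + 10 + 68 + 5 = 181
Known eligible = 98 + 10 + 68 + 80 + 5 = 261
Estimated eligible among unknowns = 0.7280 × 15 = 10.92
Denominator = 261 + 10.92 = 271.92
CON2 = 181 / 271.92 = 0.6656

66.6%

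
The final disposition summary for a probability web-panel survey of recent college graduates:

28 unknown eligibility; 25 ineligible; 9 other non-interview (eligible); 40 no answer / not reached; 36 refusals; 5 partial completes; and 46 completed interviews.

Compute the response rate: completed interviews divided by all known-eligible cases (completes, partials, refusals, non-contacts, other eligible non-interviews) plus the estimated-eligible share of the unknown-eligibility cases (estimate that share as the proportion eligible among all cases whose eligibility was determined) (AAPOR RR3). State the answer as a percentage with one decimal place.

Numerator: 46
Determined eligible: 46 + 5 + 36 + 40 + 9 = 136
e = 136 / (136 + 25) = 136 / 161 = 0.8447
Estimated eligible among unknowns: 0.8447 × 28 = 23.65
Denominator: 136 + 23.65 = 159.65
RR3 = 46 / 159.65 = 0.2881

28.8%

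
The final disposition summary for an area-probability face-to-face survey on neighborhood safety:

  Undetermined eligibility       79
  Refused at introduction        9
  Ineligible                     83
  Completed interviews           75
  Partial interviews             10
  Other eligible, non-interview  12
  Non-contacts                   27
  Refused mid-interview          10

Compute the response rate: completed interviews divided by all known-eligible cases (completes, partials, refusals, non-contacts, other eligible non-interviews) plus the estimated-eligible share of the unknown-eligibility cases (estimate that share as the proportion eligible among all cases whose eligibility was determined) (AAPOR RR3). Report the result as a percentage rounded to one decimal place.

Refusal or break-off = 9 + 10 = 19
Top = 75
Determined eligible = 75 + 10 + 19 + 27 + 12 = 143
e = 143 / (143 + 83) = 143 / 226 = 0.6327
e × U = 0.6327 × 79 = 49.98
Base = 143 + 49.98 = 192.98
RR3 = 75 / 192.98 = 0.3886

38.9%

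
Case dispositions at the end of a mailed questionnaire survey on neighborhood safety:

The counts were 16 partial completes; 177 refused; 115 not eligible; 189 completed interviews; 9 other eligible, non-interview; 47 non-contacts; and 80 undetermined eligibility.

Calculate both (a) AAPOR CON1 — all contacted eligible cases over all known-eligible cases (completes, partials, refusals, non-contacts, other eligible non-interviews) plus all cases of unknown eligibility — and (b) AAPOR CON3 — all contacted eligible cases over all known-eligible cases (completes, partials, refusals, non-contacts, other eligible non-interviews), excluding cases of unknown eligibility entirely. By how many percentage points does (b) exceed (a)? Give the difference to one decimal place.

13.8

Num: 189 + 16 + 177 + 9 = 391
Denom: 189 + 16 + 177 + 47 + 9 + 80 = 518
CON1 = 391 / 518 = 0.7548
Denom: 189 + 16 + 177 + 47 + 9 = 438
CON3 = 391 / 438 = 0.8927
Difference = 89.27 − 75.48 = 13.79 percentage points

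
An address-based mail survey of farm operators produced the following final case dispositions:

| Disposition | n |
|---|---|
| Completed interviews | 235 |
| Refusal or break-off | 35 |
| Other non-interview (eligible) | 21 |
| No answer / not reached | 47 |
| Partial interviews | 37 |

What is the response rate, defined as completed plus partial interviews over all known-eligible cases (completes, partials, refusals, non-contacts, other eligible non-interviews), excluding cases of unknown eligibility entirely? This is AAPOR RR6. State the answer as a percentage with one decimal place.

72.5%

Top = 235 + 37 = 272
Denom = 235 + 37 + 35 + 47 + 21 = 375
RR6 = 272 / 375 = 0.7253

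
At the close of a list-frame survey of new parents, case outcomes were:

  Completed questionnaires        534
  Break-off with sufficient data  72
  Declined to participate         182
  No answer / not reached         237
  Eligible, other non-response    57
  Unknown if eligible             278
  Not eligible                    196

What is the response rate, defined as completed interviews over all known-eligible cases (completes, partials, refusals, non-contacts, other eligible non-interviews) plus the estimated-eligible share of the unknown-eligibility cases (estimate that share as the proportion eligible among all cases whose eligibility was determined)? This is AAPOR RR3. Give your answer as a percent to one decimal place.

Num = 534
Known eligible = 534 + 72 + 182 + 237 + 57 = 1082
e = 1082 / (1082 + 196) = 1082 / 1278 = 0.8466
Eligible share of unknowns = 0.8466 × 278 = 235.35
Denominator = 1082 + 235.35 = 1317.35
RR3 = 534 / 1317.35 = 0.4054

40.5%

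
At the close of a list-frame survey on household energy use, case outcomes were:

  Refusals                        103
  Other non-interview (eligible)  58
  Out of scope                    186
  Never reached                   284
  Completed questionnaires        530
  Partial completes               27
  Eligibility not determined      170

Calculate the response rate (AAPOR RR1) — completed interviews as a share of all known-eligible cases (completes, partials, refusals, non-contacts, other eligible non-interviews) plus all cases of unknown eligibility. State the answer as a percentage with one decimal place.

45.2%

Top → 530
Denom → 530 + 27 + 103 + 284 + 58 + 170 = 1172
RR1 = 530 / 1172 = 0.4522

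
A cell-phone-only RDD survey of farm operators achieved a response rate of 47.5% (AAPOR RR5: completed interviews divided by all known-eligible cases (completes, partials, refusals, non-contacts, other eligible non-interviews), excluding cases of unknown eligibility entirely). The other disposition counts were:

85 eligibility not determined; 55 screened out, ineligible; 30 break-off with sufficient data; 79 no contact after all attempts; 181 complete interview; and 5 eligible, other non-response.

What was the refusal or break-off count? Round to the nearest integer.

86

RR5 = 181 / D = 0.475
D = 181 / 0.475 = 381.1
Remaining denominator categories sum to 295
refusal or break-off = 381.1 − 295 ≈ 86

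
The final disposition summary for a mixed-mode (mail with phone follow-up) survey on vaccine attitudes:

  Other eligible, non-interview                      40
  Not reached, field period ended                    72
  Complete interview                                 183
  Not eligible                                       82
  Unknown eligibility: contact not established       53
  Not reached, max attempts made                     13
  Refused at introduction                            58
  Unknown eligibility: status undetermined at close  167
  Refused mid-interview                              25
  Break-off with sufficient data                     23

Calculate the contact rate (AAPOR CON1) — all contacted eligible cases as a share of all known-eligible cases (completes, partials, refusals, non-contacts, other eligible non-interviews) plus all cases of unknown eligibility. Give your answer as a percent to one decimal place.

Declined to participate = 58 + 25 = 83
No answer / not reached = 72 + 13 = 85
Undetermined eligibility = 53 + 167 = 220
Num → 183 + 23 + 83 + 40 = 329
Base → 183 + 23 + 83 + 85 + 40 + 220 = 634
CON1 = 329 / 634 = 0.5189

51.9%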